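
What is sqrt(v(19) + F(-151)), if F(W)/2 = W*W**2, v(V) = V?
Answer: I*sqrt(6885883) ≈ 2624.1*I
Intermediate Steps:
F(W) = 2*W**3 (F(W) = 2*(W*W**2) = 2*W**3)
sqrt(v(19) + F(-151)) = sqrt(19 + 2*(-151)**3) = sqrt(19 + 2*(-3442951)) = sqrt(19 - 6885902) = sqrt(-6885883) = I*sqrt(6885883)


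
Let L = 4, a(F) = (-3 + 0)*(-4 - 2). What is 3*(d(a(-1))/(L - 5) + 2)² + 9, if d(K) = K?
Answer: 777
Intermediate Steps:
a(F) = 18 (a(F) = -3*(-6) = 18)
3*(d(a(-1))/(L - 5) + 2)² + 9 = 3*(18/(4 - 5) + 2)² + 9 = 3*(18/(-1) + 2)² + 9 = 3*(18*(-1) + 2)² + 9 = 3*(-18 + 2)² + 9 = 3*(-16)² + 9 = 3*256 + 9 = 768 + 9 = 777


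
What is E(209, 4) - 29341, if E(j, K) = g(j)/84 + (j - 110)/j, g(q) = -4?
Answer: -11706889/399 ≈ -29341.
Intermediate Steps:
E(j, K) = -1/21 + (-110 + j)/j (E(j, K) = -4/84 + (j - 110)/j = -4*1/84 + (-110 + j)/j = -1/21 + (-110 + j)/j)
E(209, 4) - 29341 = (20/21 - 110/209) - 29341 = (20/21 - 110*1/209) - 29341 = (20/21 - 10/19) - 29341 = 170/399 - 29341 = -11706889/399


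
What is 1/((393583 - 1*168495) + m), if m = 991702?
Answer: 1/1216790 ≈ 8.2183e-7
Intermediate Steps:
1/((393583 - 1*168495) + m) = 1/((393583 - 1*168495) + 991702) = 1/((393583 - 168495) + 991702) = 1/(225088 + 991702) = 1/1216790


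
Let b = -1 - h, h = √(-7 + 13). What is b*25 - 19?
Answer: -44 - 25*√6 ≈ -105.24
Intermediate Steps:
h = √6 ≈ 2.4495
b = -1 - √6 ≈ -3.4495
b*25 - 19 = (-1 - √6)*25 - 19 = (-25 - 25*√6) - 19 = -44 - 25*√6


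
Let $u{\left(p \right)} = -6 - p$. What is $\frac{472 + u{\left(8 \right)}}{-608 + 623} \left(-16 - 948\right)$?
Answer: $- \frac{441512}{15} \approx -29434.0$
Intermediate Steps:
$\frac{472 + u{\left(8 \right)}}{-608 + 623} \left(-16 - 948\right) = \frac{472 - 14}{-608 + 623} \left(-16 - 948\right) = \frac{472 - 14}{15} \left(-964\right) = \left(472 - 14\right) \frac{1}{15} \left(-964\right) = 458 \cdot \frac{1}{15} \left(-964\right) = \frac{458}{15} \left(-964\right) = - \frac{441512}{15}$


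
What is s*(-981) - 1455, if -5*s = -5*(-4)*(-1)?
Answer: -5379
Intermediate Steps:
s = 4 (s = -(-5*(-4))*(-1)/5 = -4*(-1) = -⅕*(-20) = 4)
s*(-981) - 1455 = 4*(-981) - 1455 = -3924 - 1455 = -5379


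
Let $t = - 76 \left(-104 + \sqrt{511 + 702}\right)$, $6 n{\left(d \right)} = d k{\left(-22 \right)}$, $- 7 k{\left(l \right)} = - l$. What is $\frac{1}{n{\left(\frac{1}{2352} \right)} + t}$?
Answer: $\frac{19282358080944}{135315426315396217} + \frac{185407294464 \sqrt{1213}}{135315426315396217} \approx 0.00019022$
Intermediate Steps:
$k{\left(l \right)} = \frac{l}{7}$ ($k{\left(l \right)} = - \frac{\left(-1\right) l}{7} = \frac{l}{7}$)
$n{\left(d \right)} = - \frac{11 d}{21}$ ($n{\left(d \right)} = \frac{d \frac{1}{7} \left(-22\right)}{6} = \frac{d \left(- \frac{22}{7}\right)}{6} = \frac{\left(- \frac{22}{7}\right) d}{6} = - \frac{11 d}{21}$)
$t = 7904 - 76 \sqrt{1213}$ ($t = - 76 \left(-104 + \sqrt{1213}\right) = 7904 - 76 \sqrt{1213} \approx 5257.1$)
$\frac{1}{n{\left(\frac{1}{2352} \right)} + t} = \frac{1}{- \frac{11}{21 \cdot 2352} + \left(7904 - 76 \sqrt{1213}\right)} = \frac{1}{\left(- \frac{11}{21}\right) \frac{1}{2352} + \left(7904 - 76 \sqrt{1213}\right)} = \frac{1}{- \frac{11}{49392} + \left(7904 - 76 \sqrt{1213}\right)} = \frac{1}{\frac{390394357}{49392} - 76 \sqrt{1213}}$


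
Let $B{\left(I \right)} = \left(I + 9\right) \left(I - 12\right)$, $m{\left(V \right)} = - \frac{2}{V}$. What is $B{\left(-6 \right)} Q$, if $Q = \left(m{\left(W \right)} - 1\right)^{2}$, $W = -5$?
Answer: $- \frac{486}{25} \approx -19.44$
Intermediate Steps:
$B{\left(I \right)} = \left(-12 + I\right) \left(9 + I\right)$ ($B{\left(I \right)} = \left(9 + I\right) \left(-12 + I\right) = \left(-12 + I\right) \left(9 + I\right)$)
$Q = \frac{9}{25}$ ($Q = \left(- \frac{2}{-5} - 1\right)^{2} = \left(\left(-2\right) \left(- \frac{1}{5}\right) - 1\right)^{2} = \left(\frac{2}{5} - 1\right)^{2} = \left(- \frac{3}{5}\right)^{2} = \frac{9}{25} \approx 0.36$)
$B{\left(-6 \right)} Q = \left(-108 + \left(-6\right)^{2} - -18\right) \frac{9}{25} = \left(-108 + 36 + 18\right) \frac{9}{25} = \left(-54\right) \frac{9}{25} = - \frac{486}{25}$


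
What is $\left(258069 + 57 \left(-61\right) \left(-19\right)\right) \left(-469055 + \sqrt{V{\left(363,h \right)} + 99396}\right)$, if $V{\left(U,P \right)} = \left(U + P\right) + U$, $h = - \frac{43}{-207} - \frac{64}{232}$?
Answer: $-152035735260 + \frac{108044 \sqrt{400888315319}}{667} \approx -1.5193 \cdot 10^{11}$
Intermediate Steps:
$h = - \frac{409}{6003}$ ($h = \left(-43\right) \left(- \frac{1}{207}\right) - \frac{8}{29} = \frac{43}{207} - \frac{8}{29} = - \frac{409}{6003} \approx -0.068133$)
$V{\left(U,P \right)} = P + 2 U$ ($V{\left(U,P \right)} = \left(P + U\right) + U = P + 2 U$)
$\left(258069 + 57 \left(-61\right) \left(-19\right)\right) \left(-469055 + \sqrt{V{\left(363,h \right)} + 99396}\right) = \left(258069 + 57 \left(-61\right) \left(-19\right)\right) \left(-469055 + \sqrt{\left(- \frac{409}{6003} + 2 \cdot 363\right) + 99396}\right) = \left(258069 - -66063\right) \left(-469055 + \sqrt{\left(- \frac{409}{6003} + 726\right) + 99396}\right) = \left(258069 + 66063\right) \left(-469055 + \sqrt{\frac{4357769}{6003} + 99396}\right) = 324132 \left(-469055 + \sqrt{\frac{601031957}{6003}}\right) = 324132 \left(-469055 + \frac{\sqrt{400888315319}}{2001}\right) = -152035735260 + \frac{108044 \sqrt{400888315319}}{667}$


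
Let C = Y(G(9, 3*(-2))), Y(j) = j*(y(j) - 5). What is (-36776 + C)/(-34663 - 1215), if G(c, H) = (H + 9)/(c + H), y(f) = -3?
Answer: 18392/17939 ≈ 1.0253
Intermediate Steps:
G(c, H) = (9 + H)/(H + c)
Y(j) = -8*j (Y(j) = j*(-3 - 5) = j*(-8) = -8*j)
C = -8 (C = -8*(9 + 3*(-2))/(3*(-2) + 9) = -8*(9 - 6)/(-6 + 9) = -8*3/3 = -8*1 = -8)
(-36776 + C)/(-34663 - 1215) = (-36776 - 8)/(-34663 - 1215) = -36784/(-35878) = -36784*(-1/35878) = 18392/17939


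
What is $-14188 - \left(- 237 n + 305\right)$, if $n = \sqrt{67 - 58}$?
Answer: $-13782$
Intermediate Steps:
$n = 3$ ($n = \sqrt{9} = 3$)
$-14188 - \left(- 237 n + 305\right) = -14188 - \left(\left(-237\right) 3 + 305\right) = -14188 - \left(-711 + 305\right) = -14188 - -406 = -14188 + 406 = -13782$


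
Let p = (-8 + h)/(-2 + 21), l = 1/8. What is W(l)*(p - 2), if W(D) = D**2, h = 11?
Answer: -35/1216 ≈ -0.028783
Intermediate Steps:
l = 1/8 (l = 1*(1/8) = 1/8 ≈ 0.12500)
p = 3/19 (p = (-8 + 11)/(-2 + 21) = 3/19 ≈ 0.15789)
W(l)*(p - 2) = (1/8)**2*(3/19 - 2) = (1/64)*(-35/19) = -35/1216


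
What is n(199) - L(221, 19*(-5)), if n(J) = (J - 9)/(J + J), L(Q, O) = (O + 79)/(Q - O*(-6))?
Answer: 29971/69451 ≈ 0.43154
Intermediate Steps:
L(Q, O) = (79 + O)/(Q + 6*O)
n(J) = (-9 + J)/(2*J) (n(J) = (-9 + J)/((2*J)) = (-9 + J)*(1/(2*J)) = (-9 + J)/(2*J))
n(199) - L(221, 19*(-5)) = (½)*(-9 + 199)/199 - (79 + 19*(-5))/(221 + 6*(19*(-5))) = (½)*(1/199)*190 - (79 - 95)/(221 + 6*(-95)) = 95/199 - (-16)/(221 - 570) = 95/199 - (-16)/(-349) = 95/199 - (-1)*(-16)/349 = 95/199 - 1*16/349 = 95/199 - 16/349 = 29971/69451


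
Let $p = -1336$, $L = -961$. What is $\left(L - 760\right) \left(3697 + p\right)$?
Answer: $-4063281$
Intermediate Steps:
$\left(L - 760\right) \left(3697 + p\right) = \left(-961 - 760\right) \left(3697 - 1336\right) = \left(-1721\right) 2361 = -4063281$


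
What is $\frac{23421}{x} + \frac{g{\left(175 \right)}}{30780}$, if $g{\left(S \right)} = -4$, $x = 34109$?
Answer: $\frac{180190486}{262468755} \approx 0.68652$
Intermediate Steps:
$\frac{23421}{x} + \frac{g{\left(175 \right)}}{30780} = \frac{23421}{34109} - \frac{4}{30780} = 23421 \cdot \frac{1}{34109} - \frac{1}{7695} = \frac{23421}{34109} - \frac{1}{7695} = \frac{180190486}{262468755}$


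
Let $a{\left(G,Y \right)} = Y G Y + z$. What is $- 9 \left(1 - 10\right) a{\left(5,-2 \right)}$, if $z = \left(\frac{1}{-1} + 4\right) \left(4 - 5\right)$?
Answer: $1377$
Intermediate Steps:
$z = -3$ ($z = \left(-1 + 4\right) \left(-1\right) = 3 \left(-1\right) = -3$)
$a{\left(G,Y \right)} = -3 + G Y^{2}$ ($a{\left(G,Y \right)} = Y G Y - 3 = G Y Y - 3 = G Y^{2} - 3 = -3 + G Y^{2}$)
$- 9 \left(1 - 10\right) a{\left(5,-2 \right)} = - 9 \left(1 - 10\right) \left(-3 + 5 \left(-2\right)^{2}\right) = - 9 \left(1 - 10\right) \left(-3 + 5 \cdot 4\right) = \left(-9\right) \left(-9\right) \left(-3 + 20\right) = 81 \cdot 17 = 1377$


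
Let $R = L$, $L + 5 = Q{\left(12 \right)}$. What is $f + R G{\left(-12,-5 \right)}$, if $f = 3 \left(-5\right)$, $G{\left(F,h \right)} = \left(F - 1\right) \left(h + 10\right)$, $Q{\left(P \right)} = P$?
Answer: $-470$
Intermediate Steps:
$L = 7$ ($L = -5 + 12 = 7$)
$G{\left(F,h \right)} = \left(-1 + F\right) \left(10 + h\right)$
$f = -15$
$R = 7$
$f + R G{\left(-12,-5 \right)} = -15 + 7 \left(-10 - -5 + 10 \left(-12\right) - -60\right) = -15 + 7 \left(-10 + 5 - 120 + 60\right) = -15 + 7 \left(-65\right) = -15 - 455 = -470$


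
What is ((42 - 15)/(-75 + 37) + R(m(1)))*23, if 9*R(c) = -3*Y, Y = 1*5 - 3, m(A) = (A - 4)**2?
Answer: -3611/114 ≈ -31.675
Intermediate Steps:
m(A) = (-4 + A)**2
Y = 2 (Y = 5 - 3 = 2)
R(c) = -2/3 (R(c) = (-3*2)/9 = (1/9)*(-6) = -2/3)
((42 - 15)/(-75 + 37) + R(m(1)))*23 = ((42 - 15)/(-75 + 37) - 2/3)*23 = (27/(-38) - 2/3)*23 = (27*(-1/38) - 2/3)*23 = (-27/38 - 2/3)*23 = -157/114*23 = -3611/114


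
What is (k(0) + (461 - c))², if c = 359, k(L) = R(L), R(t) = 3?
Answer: 11025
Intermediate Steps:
k(L) = 3
(k(0) + (461 - c))² = (3 + (461 - 1*359))² = (3 + (461 - 359))² = (3 + 102)² = 105² = 11025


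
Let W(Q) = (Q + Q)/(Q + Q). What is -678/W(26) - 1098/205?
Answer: -140088/205 ≈ -683.36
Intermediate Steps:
W(Q) = 1 (W(Q) = (2*Q)/((2*Q)) = (2*Q)*(1/(2*Q)) = 1)
-678/W(26) - 1098/205 = -678/1 - 1098/205 = -678*1 - 1098*1/205 = -678 - 1098/205 = -140088/205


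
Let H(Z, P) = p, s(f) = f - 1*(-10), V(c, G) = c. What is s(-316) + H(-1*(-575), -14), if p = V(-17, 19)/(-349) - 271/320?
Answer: -34263219/111680 ≈ -306.80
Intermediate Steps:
s(f) = 10 + f (s(f) = f + 10 = 10 + f)
p = -89139/111680 (p = -17/(-349) - 271/320 = -17*(-1/349) - 271*1/320 = 17/349 - 271/320 = -89139/111680 ≈ -0.79816)
H(Z, P) = -89139/111680
s(-316) + H(-1*(-575), -14) = (10 - 316) - 89139/111680 = -306 - 89139/111680 = -34263219/111680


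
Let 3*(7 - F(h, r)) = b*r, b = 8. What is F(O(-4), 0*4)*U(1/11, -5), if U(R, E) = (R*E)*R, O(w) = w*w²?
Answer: -35/121 ≈ -0.28926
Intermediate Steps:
O(w) = w³
U(R, E) = E*R² (U(R, E) = (E*R)*R = E*R²)
F(h, r) = 7 - 8*r/3
F(O(-4), 0*4)*U(1/11, -5) = (7 - 0*4)*(-5*(1/11)²) = (7 - 8/3*0)*(-5*(1/11)²) = (7 + 0)*(-5*1/121) = 7*(-5/121) = -35/121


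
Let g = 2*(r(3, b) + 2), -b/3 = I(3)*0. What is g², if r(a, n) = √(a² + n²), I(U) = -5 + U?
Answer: 100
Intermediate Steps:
b = 0 (b = -3*(-5 + 3)*0 = -(-6)*0 = -3*0 = 0)
g = 10 (g = 2*(√(3² + 0²) + 2) = 2*(√(9 + 0) + 2) = 2*(√9 + 2) = 2*(3 + 2) = 2*5 = 10)
g² = 10² = 100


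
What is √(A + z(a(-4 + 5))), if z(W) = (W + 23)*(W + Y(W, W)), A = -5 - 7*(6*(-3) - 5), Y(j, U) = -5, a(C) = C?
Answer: 2*√15 ≈ 7.7460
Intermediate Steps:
A = 156 (A = -5 - 7*(-18 - 5) = -5 - 7*(-23) = -5 + 161 = 156)
z(W) = (-5 + W)*(23 + W) (z(W) = (W + 23)*(W - 5) = (23 + W)*(-5 + W) = (-5 + W)*(23 + W))
√(A + z(a(-4 + 5))) = √(156 + (-115 + (-4 + 5)² + 18*(-4 + 5))) = √(156 + (-115 + 1² + 18*1)) = √(156 + (-115 + 1 + 18)) = √(156 - 96) = √60 = 2*√15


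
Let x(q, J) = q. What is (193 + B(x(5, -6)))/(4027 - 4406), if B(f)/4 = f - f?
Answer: -193/379 ≈ -0.50923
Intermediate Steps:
B(f) = 0 (B(f) = 4*(f - f) = 4*0 = 0)
(193 + B(x(5, -6)))/(4027 - 4406) = (193 + 0)/(4027 - 4406) = 193/(-379) = 193*(-1/379) = -193/379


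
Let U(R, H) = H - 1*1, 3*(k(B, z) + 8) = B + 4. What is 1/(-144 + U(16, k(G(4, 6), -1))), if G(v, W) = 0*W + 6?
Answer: -3/449 ≈ -0.0066815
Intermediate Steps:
G(v, W) = 6 (G(v, W) = 0 + 6 = 6)
k(B, z) = -20/3 + B/3 (k(B, z) = -8 + (B + 4)/3 = -8 + (4 + B)/3 = -8 + (4/3 + B/3) = -20/3 + B/3)
U(R, H) = -1 + H (U(R, H) = H - 1 = -1 + H)
1/(-144 + U(16, k(G(4, 6), -1))) = 1/(-144 + (-1 + (-20/3 + (⅓)*6))) = 1/(-144 + (-1 + (-20/3 + 2))) = 1/(-144 + (-1 - 14/3)) = 1/(-144 - 17/3) = 1/(-449/3) = -3/449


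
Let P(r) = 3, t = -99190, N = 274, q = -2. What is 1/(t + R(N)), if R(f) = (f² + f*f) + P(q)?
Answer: 1/50965 ≈ 1.9621e-5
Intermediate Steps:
R(f) = 3 + 2*f² (R(f) = (f² + f*f) + 3 = (f² + f²) + 3 = 2*f² + 3 = 3 + 2*f²)
1/(t + R(N)) = 1/(-99190 + (3 + 2*274²)) = 1/(-99190 + (3 + 2*75076)) = 1/(-99190 + (3 + 150152)) = 1/(-99190 + 150155) = 1/50965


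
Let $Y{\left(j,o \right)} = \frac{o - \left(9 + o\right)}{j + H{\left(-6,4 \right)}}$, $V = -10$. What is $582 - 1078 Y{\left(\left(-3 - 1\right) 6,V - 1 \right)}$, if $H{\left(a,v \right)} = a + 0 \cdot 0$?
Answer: $\frac{1293}{5} \approx 258.6$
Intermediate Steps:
$H{\left(a,v \right)} = a$ ($H{\left(a,v \right)} = a + 0 = a$)
$Y{\left(j,o \right)} = - \frac{9}{-6 + j}$ ($Y{\left(j,o \right)} = \frac{o - \left(9 + o\right)}{j - 6} = - \frac{9}{-6 + j}$)
$582 - 1078 Y{\left(\left(-3 - 1\right) 6,V - 1 \right)} = 582 - 1078 \left(- \frac{9}{-6 + \left(-3 - 1\right) 6}\right) = 582 - 1078 \left(- \frac{9}{-6 - 24}\right) = 582 - 1078 \left(- \frac{9}{-30}\right) = 582 - 1078 \left(\left(-9\right) \left(- \frac{1}{30}\right)\right) = 582 - \frac{1617}{5} = \frac{1293}{5}$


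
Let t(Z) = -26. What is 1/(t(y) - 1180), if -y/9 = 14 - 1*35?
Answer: -1/1206 ≈ -0.00082919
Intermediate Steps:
y = 189 (y = -9*(14 - 1*35) = -9*(14 - 35) = -9*(-21) = 189)
1/(t(y) - 1180) = 1/(-26 - 1180) = 1/(-1206) = -1/1206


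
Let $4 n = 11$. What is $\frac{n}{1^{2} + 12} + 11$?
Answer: $\frac{583}{52} \approx 11.212$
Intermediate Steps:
$n = \frac{11}{4}$ ($n = \frac{1}{4} \cdot 11 = \frac{11}{4} \approx 2.75$)
$\frac{n}{1^{2} + 12} + 11 = \frac{1}{1^{2} + 12} \cdot \frac{11}{4} + 11 = \frac{1}{1 + 12} \cdot \frac{11}{4} + 11 = \frac{1}{13} \cdot \frac{11}{4} + 11 = \frac{11}{52} + 11 = \frac{583}{52}$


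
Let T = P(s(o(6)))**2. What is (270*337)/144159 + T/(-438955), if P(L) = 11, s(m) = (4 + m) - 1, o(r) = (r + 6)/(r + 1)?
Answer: 1209790067/1917554965 ≈ 0.63090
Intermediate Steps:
o(r) = (6 + r)/(1 + r)
s(m) = 3 + m
T = 121 (T = 11**2 = 121)
(270*337)/144159 + T/(-438955) = (270*337)/144159 + 121/(-438955) = 90990*(1/144159) + 121*(-1/438955) = 30330/48053 - 11/39905 = 1209790067/1917554965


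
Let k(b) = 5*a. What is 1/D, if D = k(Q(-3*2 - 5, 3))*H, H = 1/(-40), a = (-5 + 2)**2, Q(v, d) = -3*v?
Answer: -8/9 ≈ -0.88889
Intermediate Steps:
a = 9 (a = (-3)**2 = 9)
H = -1/40 ≈ -0.025000
k(b) = 45 (k(b) = 5*9 = 45)
D = -9/8 (D = 45*(-1/40) = -9/8 ≈ -1.1250)
1/D = 1/(-9/8) = -8/9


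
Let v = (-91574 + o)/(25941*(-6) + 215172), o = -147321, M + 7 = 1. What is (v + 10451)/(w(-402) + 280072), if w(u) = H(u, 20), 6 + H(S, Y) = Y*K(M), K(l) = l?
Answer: 621867331/16664065596 ≈ 0.037318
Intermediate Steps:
M = -6 (M = -7 + 1 = -6)
H(S, Y) = -6 - 6*Y (H(S, Y) = -6 + Y*(-6) = -6 - 6*Y)
v = -238895/59526 (v = (-91574 - 147321)/(25941*(-6) + 215172) = -238895/(-155646 + 215172) = -238895/59526 ≈ -4.0133)
w(u) = -126 (w(u) = -6 - 6*20 = -6 - 120 = -126)
(v + 10451)/(w(-402) + 280072) = (-238895/59526 + 10451)/(-126 + 280072) = (621867331/59526)/279946 = (621867331/59526)*(1/279946) = 621867331/16664065596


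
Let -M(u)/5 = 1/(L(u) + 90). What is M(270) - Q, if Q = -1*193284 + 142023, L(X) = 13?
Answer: 5279878/103 ≈ 51261.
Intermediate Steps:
M(u) = -5/103 (M(u) = -5/(13 + 90) = -5/103)
Q = -51261 (Q = -193284 + 142023 = -51261)
M(270) - Q = -5/103 - 1*(-51261) = -5/103 + 51261 = 5279878/103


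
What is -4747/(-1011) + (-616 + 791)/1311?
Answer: 711138/147269 ≈ 4.8288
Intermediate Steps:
-4747/(-1011) + (-616 + 791)/1311 = -4747*(-1/1011) + 175*(1/1311) = 4747/1011 + 175/1311 = 711138/147269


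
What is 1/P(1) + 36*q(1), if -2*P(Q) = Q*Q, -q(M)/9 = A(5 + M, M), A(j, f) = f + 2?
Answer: -974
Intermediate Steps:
A(j, f) = 2 + f
q(M) = -18 - 9*M (q(M) = -9*(2 + M) = -18 - 9*M)
P(Q) = -Q**2/2 (P(Q) = -Q*Q/2 = -Q**2/2)
1/P(1) + 36*q(1) = 1/(-1/2*1**2) + 36*(-18 - 9*1) = 1/(-1/2*1) + 36*(-18 - 9) = 1/(-1/2) + 36*(-27) = -2 - 972 = -974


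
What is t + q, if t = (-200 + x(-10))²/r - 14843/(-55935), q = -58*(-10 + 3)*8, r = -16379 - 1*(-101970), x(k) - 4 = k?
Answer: 1413959083723/435230235 ≈ 3248.8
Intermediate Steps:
x(k) = 4 + k
r = 85591 (r = -16379 + 101970 = 85591)
q = 3248 (q = -58*(-7)*8 = 406*8 = 3248)
t = 331280443/435230235 (t = (-200 + (4 - 10))²/85591 - 14843/(-55935) = (-200 - 6)²*(1/85591) - 14843*(-1/55935) = (-206)²*(1/85591) + 14843/55935 = 42436*(1/85591) + 14843/55935 = 42436/85591 + 14843/55935 = 331280443/435230235 ≈ 0.76116)
t + q = 331280443/435230235 + 3248 = 1413959083723/435230235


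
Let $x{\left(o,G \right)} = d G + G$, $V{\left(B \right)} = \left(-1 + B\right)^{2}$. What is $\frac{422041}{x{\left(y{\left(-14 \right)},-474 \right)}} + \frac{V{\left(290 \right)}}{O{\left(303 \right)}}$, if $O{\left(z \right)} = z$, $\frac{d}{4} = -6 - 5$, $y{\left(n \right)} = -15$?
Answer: $\frac{610067815}{2058582} \approx 296.35$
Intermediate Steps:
$d = -44$ ($d = 4 \left(-6 - 5\right) = 4 \left(-11\right) = -44$)
$x{\left(o,G \right)} = - 43 G$ ($x{\left(o,G \right)} = - 44 G + G = - 43 G$)
$\frac{422041}{x{\left(y{\left(-14 \right)},-474 \right)}} + \frac{V{\left(290 \right)}}{O{\left(303 \right)}} = \frac{422041}{\left(-43\right) \left(-474\right)} + \frac{\left(-1 + 290\right)^{2}}{303} = \frac{422041}{20382} + 289^{2} \cdot \frac{1}{303} = 422041 \cdot \frac{1}{20382} + 83521 \cdot \frac{1}{303} = \frac{422041}{20382} + \frac{83521}{303} = \frac{610067815}{2058582}$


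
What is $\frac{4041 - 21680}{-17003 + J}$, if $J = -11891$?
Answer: $\frac{17639}{28894} \approx 0.61047$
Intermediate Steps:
$\frac{4041 - 21680}{-17003 + J} = \frac{4041 - 21680}{-17003 - 11891} = - \frac{17639}{-28894} = \left(-17639\right) \left(- \frac{1}{28894}\right) = \frac{17639}{28894}$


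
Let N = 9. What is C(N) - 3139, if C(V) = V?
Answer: -3130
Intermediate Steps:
C(N) - 3139 = 9 - 3139 = -3130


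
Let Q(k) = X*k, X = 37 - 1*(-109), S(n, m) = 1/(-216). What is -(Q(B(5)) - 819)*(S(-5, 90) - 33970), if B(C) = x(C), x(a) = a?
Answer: -653039369/216 ≈ -3.0233e+6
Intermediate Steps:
S(n, m) = -1/216
X = 146 (X = 37 + 109 = 146)
B(C) = C
Q(k) = 146*k
-(Q(B(5)) - 819)*(S(-5, 90) - 33970) = -(146*5 - 819)*(-1/216 - 33970) = -(730 - 819)*(-7337521)/216 = -(-89)*(-7337521)/216 = -1*653039369/216 = -653039369/216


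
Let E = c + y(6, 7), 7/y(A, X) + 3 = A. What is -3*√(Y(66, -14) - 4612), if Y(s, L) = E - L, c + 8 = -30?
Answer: -I*√41703 ≈ -204.21*I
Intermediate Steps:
y(A, X) = 7/(-3 + A)
c = -38 (c = -8 - 30 = -38)
E = -107/3 (E = -38 + 7/(-3 + 6) = -38 + 7/3 = -107/3 ≈ -35.667)
Y(s, L) = -107/3 - L
-3*√(Y(66, -14) - 4612) = -3*√((-107/3 - 1*(-14)) - 4612) = -3*√((-107/3 + 14) - 4612) = -3*√(-65/3 - 4612) = -I*√41703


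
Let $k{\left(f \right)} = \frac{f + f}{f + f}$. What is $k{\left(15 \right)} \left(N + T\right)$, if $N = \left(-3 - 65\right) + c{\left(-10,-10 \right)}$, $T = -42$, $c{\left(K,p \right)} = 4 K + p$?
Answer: $-160$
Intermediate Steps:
$c{\left(K,p \right)} = p + 4 K$
$k{\left(f \right)} = 1$ ($k{\left(f \right)} = \frac{2 f}{2 f} = 2 f \frac{1}{2 f} = 1$)
$N = -118$ ($N = \left(-3 - 65\right) + \left(-10 + 4 \left(-10\right)\right) = -68 - 50 = -118$)
$k{\left(15 \right)} \left(N + T\right) = 1 \left(-118 - 42\right) = 1 \left(-160\right) = -160$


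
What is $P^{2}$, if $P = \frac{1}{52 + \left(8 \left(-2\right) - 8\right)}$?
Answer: $\frac{1}{784} \approx 0.0012755$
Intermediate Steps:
$P = \frac{1}{28}$ ($P = \frac{1}{52 - 24} = \frac{1}{28} \approx 0.035714$)
$P^{2} = \left(\frac{1}{28}\right)^{2} = \frac{1}{784}$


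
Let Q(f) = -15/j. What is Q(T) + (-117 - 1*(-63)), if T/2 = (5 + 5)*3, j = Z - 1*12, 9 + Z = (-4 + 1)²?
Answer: -211/4 ≈ -52.750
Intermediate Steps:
Z = 0 (Z = -9 + (-4 + 1)² = -9 + (-3)² = -9 + 9 = 0)
j = -12 (j = 0 - 1*12 = 0 - 12 = -12)
T = 60 (T = 2*((5 + 5)*3) = 2*(10*3) = 2*30 = 60)
Q(f) = 5/4 (Q(f) = -15/(-12) = -15*(-1/12) = 5/4)
Q(T) + (-117 - 1*(-63)) = 5/4 + (-117 - 1*(-63)) = 5/4 + (-117 + 63) = 5/4 - 54 = -211/4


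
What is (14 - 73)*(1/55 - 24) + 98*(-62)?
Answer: -256359/55 ≈ -4661.1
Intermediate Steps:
(14 - 73)*(1/55 - 24) + 98*(-62) = -59*(1/55 - 24) - 6076 = -59*(-1319/55) - 6076 = 77821/55 - 6076 = -256359/55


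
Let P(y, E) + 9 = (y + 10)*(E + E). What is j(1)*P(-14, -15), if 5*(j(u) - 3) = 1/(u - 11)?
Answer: 16539/50 ≈ 330.78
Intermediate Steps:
P(y, E) = -9 + 2*E*(10 + y) (P(y, E) = -9 + (y + 10)*(E + E) = -9 + (10 + y)*(2*E) = -9 + 2*E*(10 + y))
j(u) = 3 + 1/(5*(-11 + u)) (j(u) = 3 + 1/(5*(u - 11)) = 3 + 1/(5*(-11 + u)))
j(1)*P(-14, -15) = ((-164 + 15*1)/(5*(-11 + 1)))*(-9 + 20*(-15) + 2*(-15)*(-14)) = ((1/5)*(-164 + 15)/(-10))*(-9 - 300 + 420) = ((1/5)*(-1/10)*(-149))*111 = (149/50)*111 = 16539/50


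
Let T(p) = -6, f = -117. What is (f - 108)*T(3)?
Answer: 1350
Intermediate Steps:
(f - 108)*T(3) = (-117 - 108)*(-6) = -225*(-6) = 1350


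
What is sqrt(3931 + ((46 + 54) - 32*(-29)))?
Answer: 3*sqrt(551) ≈ 70.420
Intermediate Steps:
sqrt(3931 + ((46 + 54) - 32*(-29))) = sqrt(3931 + (100 + 928)) = sqrt(3931 + 1028) = sqrt(4959) = 3*sqrt(551)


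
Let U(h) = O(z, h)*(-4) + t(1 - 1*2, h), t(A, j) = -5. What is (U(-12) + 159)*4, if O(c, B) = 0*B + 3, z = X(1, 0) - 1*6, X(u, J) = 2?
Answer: 568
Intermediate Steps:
z = -4 (z = 2 - 1*6 = 2 - 6 = -4)
O(c, B) = 3 (O(c, B) = 0 + 3 = 3)
U(h) = -17 (U(h) = 3*(-4) - 5 = -12 - 5 = -17)
(U(-12) + 159)*4 = (-17 + 159)*4 = 142*4 = 568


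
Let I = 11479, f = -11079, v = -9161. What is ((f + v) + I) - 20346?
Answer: -29107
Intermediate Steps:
((f + v) + I) - 20346 = ((-11079 - 9161) + 11479) - 20346 = (-20240 + 11479) - 20346 = -8761 - 20346 = -29107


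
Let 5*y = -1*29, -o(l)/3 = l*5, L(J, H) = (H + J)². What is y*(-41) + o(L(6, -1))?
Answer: -686/5 ≈ -137.20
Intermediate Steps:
o(l) = -15*l (o(l) = -3*l*5 = -15*l)
y = -29/5 (y = (-1*29)/5 = (⅕)*(-29) = -29/5 ≈ -5.8000)
y*(-41) + o(L(6, -1)) = -29/5*(-41) - 15*(-1 + 6)² = 1189/5 - 15*5² = 1189/5 - 15*25 = 1189/5 - 375 = -686/5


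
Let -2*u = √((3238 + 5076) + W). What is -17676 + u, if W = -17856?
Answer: -17676 - I*√9542/2 ≈ -17676.0 - 48.842*I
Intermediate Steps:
u = -I*√9542/2 (u = -√((3238 + 5076) - 17856)/2 = -√(8314 - 17856)/2 = -I*√9542/2 ≈ -48.842*I)
-17676 + u = -17676 - I*√9542/2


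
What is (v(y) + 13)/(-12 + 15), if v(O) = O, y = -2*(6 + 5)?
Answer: -3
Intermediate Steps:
y = -22 (y = -2*11 = -22)
(v(y) + 13)/(-12 + 15) = (-22 + 13)/(-12 + 15) = -9/3 = (1/3)*(-9) = -3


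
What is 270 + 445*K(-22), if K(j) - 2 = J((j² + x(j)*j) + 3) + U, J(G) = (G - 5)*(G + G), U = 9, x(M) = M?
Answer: 834812705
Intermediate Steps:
J(G) = 2*G*(-5 + G) (J(G) = (-5 + G)*(2*G) = 2*G*(-5 + G))
K(j) = 11 + 2*(-2 + 2*j²)*(3 + 2*j²) (K(j) = 2 + (2*((j² + j*j) + 3)*(-5 + ((j² + j*j) + 3)) + 9) = 2 + (2*((j² + j²) + 3)*(-5 + ((j² + j²) + 3)) + 9) = 2 + (2*(2*j² + 3)*(-5 + (2*j² + 3)) + 9) = 2 + (2*(3 + 2*j²)*(-5 + (3 + 2*j²)) + 9) = 2 + (2*(3 + 2*j²)*(-2 + 2*j²) + 9) = 2 + (2*(-2 + 2*j²)*(3 + 2*j²) + 9) = 2 + (9 + 2*(-2 + 2*j²)*(3 + 2*j²)) = 11 + 2*(-2 + 2*j²)*(3 + 2*j²))
270 + 445*K(-22) = 270 + 445*(-1 + 4*(-22)² + 8*(-22)⁴) = 270 + 445*(-1 + 4*484 + 8*234256) = 270 + 445*(-1 + 1936 + 1874048) = 270 + 445*1875983 = 270 + 834812435 = 834812705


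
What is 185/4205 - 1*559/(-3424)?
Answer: 596807/2879584 ≈ 0.20725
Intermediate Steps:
185/4205 - 1*559/(-3424) = 185*(1/4205) - 559*(-1/3424) = 37/841 + 559/3424 = 596807/2879584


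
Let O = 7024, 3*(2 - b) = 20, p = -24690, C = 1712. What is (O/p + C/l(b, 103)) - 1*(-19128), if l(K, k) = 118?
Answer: 13942334552/728355 ≈ 19142.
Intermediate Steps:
b = -14/3 (b = 2 - ⅓*20 = 2 - 20/3 = -14/3 ≈ -4.6667)
(O/p + C/l(b, 103)) - 1*(-19128) = (7024/(-24690) + 1712/118) - 1*(-19128) = (7024*(-1/24690) + 1712*(1/118)) + 19128 = (-3512/12345 + 856/59) + 19128 = 10360112/728355 + 19128 = 13942334552/728355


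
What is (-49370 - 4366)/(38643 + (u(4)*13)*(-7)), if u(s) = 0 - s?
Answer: -53736/39007 ≈ -1.3776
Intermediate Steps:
u(s) = -s
(-49370 - 4366)/(38643 + (u(4)*13)*(-7)) = (-49370 - 4366)/(38643 + (-1*4*13)*(-7)) = -53736/(38643 - 4*13*(-7)) = -53736/(38643 - 52*(-7)) = -53736/(38643 + 364) = -53736/39007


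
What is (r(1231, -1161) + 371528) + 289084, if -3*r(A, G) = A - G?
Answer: 1979444/3 ≈ 6.5982e+5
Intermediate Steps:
r(A, G) = -A/3 + G/3 (r(A, G) = -(A - G)/3 = -A/3 + G/3)
(r(1231, -1161) + 371528) + 289084 = ((-⅓*1231 + (⅓)*(-1161)) + 371528) + 289084 = ((-1231/3 - 387) + 371528) + 289084 = (-2392/3 + 371528) + 289084 = 1112192/3 + 289084 = 1979444/3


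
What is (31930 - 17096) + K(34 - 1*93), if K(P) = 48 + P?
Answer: 14823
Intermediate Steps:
(31930 - 17096) + K(34 - 1*93) = (31930 - 17096) + (48 + (34 - 1*93)) = 14834 + (48 + (34 - 93)) = 14834 + (48 - 59) = 14834 - 11 = 14823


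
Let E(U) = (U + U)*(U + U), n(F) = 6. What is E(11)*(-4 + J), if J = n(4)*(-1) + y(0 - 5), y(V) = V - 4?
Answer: -9196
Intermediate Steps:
y(V) = -4 + V
E(U) = 4*U**2 (E(U) = (2*U)*(2*U) = 4*U**2)
J = -15 (J = 6*(-1) + (-4 + (0 - 5)) = -6 + (-4 - 5) = -6 - 9 = -15)
E(11)*(-4 + J) = (4*11**2)*(-4 - 15) = (4*121)*(-19) = 484*(-19) = -9196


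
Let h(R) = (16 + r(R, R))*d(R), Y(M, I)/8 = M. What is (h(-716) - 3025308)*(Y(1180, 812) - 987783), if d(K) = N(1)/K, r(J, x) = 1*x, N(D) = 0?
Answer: 2959788904644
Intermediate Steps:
Y(M, I) = 8*M
r(J, x) = x
d(K) = 0 (d(K) = 0/K = 0)
h(R) = 0 (h(R) = (16 + R)*0 = 0)
(h(-716) - 3025308)*(Y(1180, 812) - 987783) = (0 - 3025308)*(8*1180 - 987783) = -3025308*(9440 - 987783) = -3025308*(-978343) = 2959788904644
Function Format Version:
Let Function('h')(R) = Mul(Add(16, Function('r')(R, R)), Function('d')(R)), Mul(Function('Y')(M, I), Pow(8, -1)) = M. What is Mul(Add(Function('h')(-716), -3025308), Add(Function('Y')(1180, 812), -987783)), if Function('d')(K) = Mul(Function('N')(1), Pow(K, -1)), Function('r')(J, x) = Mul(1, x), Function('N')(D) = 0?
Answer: 2959788904644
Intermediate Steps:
Function('Y')(M, I) = Mul(8, M)
Function('r')(J, x) = x
Function('d')(K) = 0 (Function('d')(K) = Mul(0, Pow(K, -1)) = 0)
Function('h')(R) = 0 (Function('h')(R) = Mul(Add(16, R), 0) = 0)
Mul(Add(Function('h')(-716), -3025308), Add(Function('Y')(1180, 812), -987783)) = Mul(Add(0, -3025308), Add(Mul(8, 1180), -987783)) = Mul(-3025308, Add(9440, -987783)) = Mul(-3025308, -978343) = 2959788904644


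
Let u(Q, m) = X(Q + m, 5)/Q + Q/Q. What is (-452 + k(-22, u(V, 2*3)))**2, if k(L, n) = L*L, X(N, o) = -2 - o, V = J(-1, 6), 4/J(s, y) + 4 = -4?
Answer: 1024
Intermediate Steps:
J(s, y) = -1/2 (J(s, y) = 4/(-4 - 4) = 4/(-8) = 4*(-1/8) = -1/2)
V = -1/2 ≈ -0.50000
u(Q, m) = 1 - 7/Q (u(Q, m) = (-2 - 1*5)/Q + Q/Q = (-2 - 5)/Q + 1 = -7/Q + 1 = 1 - 7/Q)
k(L, n) = L**2
(-452 + k(-22, u(V, 2*3)))**2 = (-452 + (-22)**2)**2 = (-452 + 484)**2 = 32**2 = 1024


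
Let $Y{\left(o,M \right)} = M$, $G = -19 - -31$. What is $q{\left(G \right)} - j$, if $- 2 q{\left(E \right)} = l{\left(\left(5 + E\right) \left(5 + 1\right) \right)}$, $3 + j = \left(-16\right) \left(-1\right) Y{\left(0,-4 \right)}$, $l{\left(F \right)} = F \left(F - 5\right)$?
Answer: $-4880$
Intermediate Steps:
$G = 12$ ($G = -19 + 31 = 12$)
$l{\left(F \right)} = F \left(-5 + F\right)$
$j = -67$ ($j = -3 + \left(-16\right) \left(-1\right) \left(-4\right) = -3 + 16 \left(-4\right) = -3 - 64 = -67$)
$q{\left(E \right)} = - \frac{\left(25 + 6 E\right) \left(30 + 6 E\right)}{2}$ ($q{\left(E \right)} = - \frac{\left(5 + E\right) \left(5 + 1\right) \left(-5 + \left(5 + E\right) \left(5 + 1\right)\right)}{2} = - \frac{\left(5 + E\right) 6 \left(-5 + \left(5 + E\right) 6\right)}{2} = - \frac{\left(30 + 6 E\right) \left(-5 + \left(30 + 6 E\right)\right)}{2} = - \frac{\left(30 + 6 E\right) \left(25 + 6 E\right)}{2} = - \frac{\left(25 + 6 E\right) \left(30 + 6 E\right)}{2}$)
$q{\left(G \right)} - j = - 3 \left(5 + 12\right) \left(25 + 6 \cdot 12\right) - -67 = \left(-3\right) 17 \left(25 + 72\right) + 67 = \left(-3\right) 17 \cdot 97 + 67 = -4947 + 67 = -4880$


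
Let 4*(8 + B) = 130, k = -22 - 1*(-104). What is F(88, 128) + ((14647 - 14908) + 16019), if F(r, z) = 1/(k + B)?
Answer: 3356456/213 ≈ 15758.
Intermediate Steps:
k = 82 (k = -22 + 104 = 82)
B = 49/2 (B = -8 + (1/4)*130 = -8 + 65/2 = 49/2 ≈ 24.500)
F(r, z) = 2/213 (F(r, z) = 1/(82 + 49/2) = 1/(213/2) = 2/213)
F(88, 128) + ((14647 - 14908) + 16019) = 2/213 + ((14647 - 14908) + 16019) = 2/213 + (-261 + 16019) = 2/213 + 15758 = 3356456/213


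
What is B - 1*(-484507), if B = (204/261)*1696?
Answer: 42267437/87 ≈ 4.8583e+5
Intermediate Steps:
B = 115328/87 (B = (204*(1/261))*1696 = (68/87)*1696 = 115328/87 ≈ 1325.6)
B - 1*(-484507) = 115328/87 - 1*(-484507) = 115328/87 + 484507 = 42267437/87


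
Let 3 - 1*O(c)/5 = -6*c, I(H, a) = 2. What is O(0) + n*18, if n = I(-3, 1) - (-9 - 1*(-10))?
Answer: 33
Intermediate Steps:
O(c) = 15 + 30*c (O(c) = 15 - (-30)*c = 15 + 30*c)
n = 1 (n = 2 - (-9 - 1*(-10)) = 2 - (-9 + 10) = 2 - 1*1 = 2 - 1 = 1)
O(0) + n*18 = (15 + 30*0) + 1*18 = (15 + 0) + 18 = 15 + 18 = 33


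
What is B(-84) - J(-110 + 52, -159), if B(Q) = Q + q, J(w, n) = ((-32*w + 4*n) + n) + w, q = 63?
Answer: -1024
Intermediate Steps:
J(w, n) = -31*w + 5*n (J(w, n) = (-32*w + 5*n) + w = -31*w + 5*n)
B(Q) = 63 + Q (B(Q) = Q + 63 = 63 + Q)
B(-84) - J(-110 + 52, -159) = (63 - 84) - (-31*(-110 + 52) + 5*(-159)) = -21 - (-31*(-58) - 795) = -21 - (1798 - 795) = -21 - 1*1003 = -21 - 1003 = -1024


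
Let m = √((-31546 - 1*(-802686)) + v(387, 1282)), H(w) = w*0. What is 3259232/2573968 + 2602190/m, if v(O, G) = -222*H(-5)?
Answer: 203702/160873 + 260219*√192785/38557 ≈ 2964.5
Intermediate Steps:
H(w) = 0
v(O, G) = 0 (v(O, G) = -222*0 = 0)
m = 2*√192785 (m = √((-31546 - 1*(-802686)) + 0) = √((-31546 + 802686) + 0) = √(771140 + 0) = √771140 = 2*√192785 ≈ 878.15)
3259232/2573968 + 2602190/m = 3259232/2573968 + 2602190/((2*√192785)) = 3259232*(1/2573968) + 2602190*(√192785/385570) = 203702/160873 + 260219*√192785/38557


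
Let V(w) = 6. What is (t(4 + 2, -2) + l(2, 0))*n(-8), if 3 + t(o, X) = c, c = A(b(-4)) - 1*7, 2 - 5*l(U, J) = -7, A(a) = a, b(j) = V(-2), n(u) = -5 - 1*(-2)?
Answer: 33/5 ≈ 6.6000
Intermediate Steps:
n(u) = -3 (n(u) = -5 + 2 = -3)
b(j) = 6
l(U, J) = 9/5 (l(U, J) = ⅖ - ⅕*(-7) = ⅖ + 7/5 = 9/5)
c = -1 (c = 6 - 1*7 = 6 - 7 = -1)
t(o, X) = -4 (t(o, X) = -3 - 1 = -4)
(t(4 + 2, -2) + l(2, 0))*n(-8) = (-4 + 9/5)*(-3) = -11/5*(-3) = 33/5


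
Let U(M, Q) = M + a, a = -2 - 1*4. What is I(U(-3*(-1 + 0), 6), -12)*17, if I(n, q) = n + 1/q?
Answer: -629/12 ≈ -52.417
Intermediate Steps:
a = -6 (a = -2 - 4 = -6)
U(M, Q) = -6 + M (U(M, Q) = M - 6 = -6 + M)
I(U(-3*(-1 + 0), 6), -12)*17 = ((-6 - 3*(-1 + 0)) + 1/(-12))*17 = ((-6 - 3*(-1)) - 1/12)*17 = ((-6 + 3) - 1/12)*17 = (-3 - 1/12)*17 = -37/12*17 = -629/12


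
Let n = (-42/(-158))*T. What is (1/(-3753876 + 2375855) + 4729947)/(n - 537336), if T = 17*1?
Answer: -514919337295994/58495871118927 ≈ -8.8027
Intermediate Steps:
T = 17
n = 357/79 (n = (-42/(-158))*17 = -1/158*(-42)*17 = (21/79)*17 = 357/79 ≈ 4.5190)
(1/(-3753876 + 2375855) + 4729947)/(n - 537336) = (1/(-3753876 + 2375855) + 4729947)/(357/79 - 537336) = (1/(-1378021) + 4729947)/(-42449187/79) = (-1/1378021 + 4729947)*(-79/42449187) = (6517966294886/1378021)*(-79/42449187) = -514919337295994/58495871118927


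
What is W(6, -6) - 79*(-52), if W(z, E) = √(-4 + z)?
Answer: 4108 + √2 ≈ 4109.4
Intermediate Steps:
W(6, -6) - 79*(-52) = √(-4 + 6) - 79*(-52) = √2 + 4108 = 4108 + √2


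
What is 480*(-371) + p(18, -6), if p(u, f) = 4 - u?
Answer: -178094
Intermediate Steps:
480*(-371) + p(18, -6) = 480*(-371) + (4 - 1*18) = -178080 + (4 - 18) = -178080 - 14 = -178094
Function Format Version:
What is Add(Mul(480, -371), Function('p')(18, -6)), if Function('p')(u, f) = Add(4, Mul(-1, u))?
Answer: -178094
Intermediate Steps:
Add(Mul(480, -371), Function('p')(18, -6)) = Add(Mul(480, -371), Add(4, Mul(-1, 18))) = Add(-178080, Add(4, -18)) = Add(-178080, -14) = -178094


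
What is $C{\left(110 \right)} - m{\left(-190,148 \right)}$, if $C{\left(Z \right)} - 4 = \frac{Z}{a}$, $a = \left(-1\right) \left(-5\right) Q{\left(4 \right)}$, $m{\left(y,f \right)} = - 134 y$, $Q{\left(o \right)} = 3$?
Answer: $- \frac{76346}{3} \approx -25449.0$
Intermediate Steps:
$a = 15$ ($a = \left(-1\right) \left(-5\right) 3 = 5 \cdot 3 = 15$)
$C{\left(Z \right)} = 4 + \frac{Z}{15}$
$C{\left(110 \right)} - m{\left(-190,148 \right)} = \left(4 + \frac{1}{15} \cdot 110\right) - \left(-134\right) \left(-190\right) = \left(4 + \frac{22}{3}\right) - 25460 = \frac{34}{3} - 25460 = - \frac{76346}{3}$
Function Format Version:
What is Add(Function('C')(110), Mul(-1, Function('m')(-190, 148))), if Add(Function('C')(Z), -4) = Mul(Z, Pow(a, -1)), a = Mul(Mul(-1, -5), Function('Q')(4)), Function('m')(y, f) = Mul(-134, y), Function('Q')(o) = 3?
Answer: Rational(-76346, 3) ≈ -25449.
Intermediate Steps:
a = 15 (a = Mul(Mul(-1, -5), 3) = Mul(5, 3) = 15)
Function('C')(Z) = Add(4, Mul(Rational(1, 15), Z)) (Function('C')(Z) = Add(4, Mul(Z, Pow(15, -1))) = Add(4, Mul(Z, Rational(1, 15))) = Add(4, Mul(Rational(1, 15), Z)))
Add(Function('C')(110), Mul(-1, Function('m')(-190, 148))) = Add(Add(4, Mul(Rational(1, 15), 110)), Mul(-1, Mul(-134, -190))) = Add(Add(4, Rational(22, 3)), Mul(-1, 25460)) = Add(Rational(34, 3), -25460) = Rational(-76346, 3)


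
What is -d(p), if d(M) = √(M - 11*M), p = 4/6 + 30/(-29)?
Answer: -8*√435/87 ≈ -1.9179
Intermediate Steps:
p = -32/87 (p = 4*(⅙) + 30*(-1/29) = ⅔ - 30/29 = -32/87 ≈ -0.36782)
d(M) = √10*√(-M) (d(M) = √(-10*M) = √10*√(-M))
-d(p) = -√10*√(-1*(-32/87)) = -√10*√(32/87) = -√10*4*√174/87 = -8*√435/87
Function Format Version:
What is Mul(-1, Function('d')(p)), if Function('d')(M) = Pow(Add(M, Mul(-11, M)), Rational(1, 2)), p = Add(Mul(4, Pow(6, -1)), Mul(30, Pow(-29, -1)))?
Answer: Mul(Rational(-8, 87), Pow(435, Rational(1, 2))) ≈ -1.9179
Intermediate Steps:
p = Rational(-32, 87) (p = Add(Mul(4, Rational(1, 6)), Mul(30, Rational(-1, 29))) = Add(Rational(2, 3), Rational(-30, 29)) = Rational(-32, 87) ≈ -0.36782)
Function('d')(M) = Mul(Pow(10, Rational(1, 2)), Pow(Mul(-1, M), Rational(1, 2))) (Function('d')(M) = Pow(Mul(-10, M), Rational(1, 2)) = Mul(Pow(10, Rational(1, 2)), Pow(Mul(-1, M), Rational(1, 2))))
Mul(-1, Function('d')(p)) = Mul(-1, Mul(Pow(10, Rational(1, 2)), Pow(Mul(-1, Rational(-32, 87)), Rational(1, 2)))) = Mul(-1, Mul(Pow(10, Rational(1, 2)), Pow(Rational(32, 87), Rational(1, 2)))) = Mul(-1, Mul(Pow(10, Rational(1, 2)), Mul(Rational(4, 87), Pow(174, Rational(1, 2))))) = Mul(-1, Mul(Rational(8, 87), Pow(435, Rational(1, 2)))) = Mul(Rational(-8, 87), Pow(435, Rational(1, 2)))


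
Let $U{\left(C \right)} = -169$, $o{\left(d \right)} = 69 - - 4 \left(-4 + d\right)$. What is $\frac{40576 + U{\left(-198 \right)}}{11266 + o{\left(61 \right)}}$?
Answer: $\frac{40407}{11563} \approx 3.4945$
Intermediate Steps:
$o{\left(d \right)} = 53 + 4 d$ ($o{\left(d \right)} = 69 - \left(16 - 4 d\right) = 69 + \left(-16 + 4 d\right) = 53 + 4 d$)
$\frac{40576 + U{\left(-198 \right)}}{11266 + o{\left(61 \right)}} = \frac{40576 - 169}{11266 + \left(53 + 4 \cdot 61\right)} = \frac{40407}{11266 + \left(53 + 244\right)} = \frac{40407}{11266 + 297} = \frac{40407}{11563}$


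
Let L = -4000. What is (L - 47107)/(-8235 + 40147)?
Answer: -51107/31912 ≈ -1.6015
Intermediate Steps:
(L - 47107)/(-8235 + 40147) = (-4000 - 47107)/(-8235 + 40147) = -51107/31912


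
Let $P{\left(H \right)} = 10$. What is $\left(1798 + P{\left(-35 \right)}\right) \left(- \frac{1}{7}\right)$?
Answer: $- \frac{1808}{7} \approx -258.29$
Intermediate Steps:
$\left(1798 + P{\left(-35 \right)}\right) \left(- \frac{1}{7}\right) = \left(1798 + 10\right) \left(- \frac{1}{7}\right) = 1808 \left(\left(-1\right) \frac{1}{7}\right) = 1808 \left(- \frac{1}{7}\right) = - \frac{1808}{7}$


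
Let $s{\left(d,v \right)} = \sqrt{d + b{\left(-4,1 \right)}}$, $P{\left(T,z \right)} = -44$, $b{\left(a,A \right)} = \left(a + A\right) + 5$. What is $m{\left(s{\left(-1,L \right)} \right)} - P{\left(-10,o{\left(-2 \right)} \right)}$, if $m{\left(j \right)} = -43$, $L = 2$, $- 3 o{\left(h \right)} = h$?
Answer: $1$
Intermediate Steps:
$b{\left(a,A \right)} = 5 + A + a$ ($b{\left(a,A \right)} = \left(A + a\right) + 5 = 5 + A + a$)
$o{\left(h \right)} = - \frac{h}{3}$
$s{\left(d,v \right)} = \sqrt{2 + d}$ ($s{\left(d,v \right)} = \sqrt{d + \left(5 + 1 - 4\right)} = \sqrt{d + 2} = \sqrt{2 + d}$)
$m{\left(s{\left(-1,L \right)} \right)} - P{\left(-10,o{\left(-2 \right)} \right)} = -43 - -44 = -43 + 44 = 1$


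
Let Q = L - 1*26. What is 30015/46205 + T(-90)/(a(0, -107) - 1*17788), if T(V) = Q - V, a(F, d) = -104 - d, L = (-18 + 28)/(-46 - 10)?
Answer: 2972860273/4601833180 ≈ 0.64602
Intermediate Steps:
L = -5/28 (L = 10/(-56) = 10*(-1/56) = -5/28 ≈ -0.17857)
Q = -733/28 (Q = -5/28 - 1*26 = -5/28 - 26 = -733/28 ≈ -26.179)
T(V) = -733/28 - V
30015/46205 + T(-90)/(a(0, -107) - 1*17788) = 30015/46205 + (-733/28 - 1*(-90))/((-104 - 1*(-107)) - 1*17788) = 30015*(1/46205) + (-733/28 + 90)/((-104 + 107) - 17788) = 6003/9241 + 1787/(28*(3 - 17788)) = 6003/9241 + (1787/28)/(-17785) = 6003/9241 + (1787/28)*(-1/17785) = 6003/9241 - 1787/497980 = 2972860273/4601833180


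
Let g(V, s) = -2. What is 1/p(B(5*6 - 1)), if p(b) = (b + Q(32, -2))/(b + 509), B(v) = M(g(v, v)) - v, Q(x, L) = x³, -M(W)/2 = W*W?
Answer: 472/32731 ≈ 0.014421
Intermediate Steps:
M(W) = -2*W² (M(W) = -2*W*W = -2*W²)
B(v) = -8 - v (B(v) = -2*(-2)² - v = -2*4 - v = -8 - v)
p(b) = (32768 + b)/(509 + b) (p(b) = (b + 32³)/(b + 509) = (b + 32768)/(509 + b) = (32768 + b)/(509 + b))
1/p(B(5*6 - 1)) = 1/((32768 + (-8 - (5*6 - 1)))/(509 + (-8 - (5*6 - 1)))) = 1/((32768 + (-8 - (30 - 1)))/(509 + (-8 - (30 - 1)))) = 1/((32768 + (-8 - 1*29))/(509 + (-8 - 1*29))) = 1/((32768 + (-8 - 29))/(509 + (-8 - 29))) = 1/((32768 - 37)/(509 - 37)) = 1/(32731/472) = 472/32731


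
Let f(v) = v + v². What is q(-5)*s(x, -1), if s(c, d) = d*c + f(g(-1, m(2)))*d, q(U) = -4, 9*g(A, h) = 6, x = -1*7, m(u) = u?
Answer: -212/9 ≈ -23.556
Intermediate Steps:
x = -7
g(A, h) = ⅔ (g(A, h) = (⅑)*6 = ⅔)
s(c, d) = 10*d/9 + c*d (s(c, d) = d*c + (2*(1 + ⅔)/3)*d = c*d + ((⅔)*(5/3))*d = c*d + 10*d/9 = 10*d/9 + c*d)
q(-5)*s(x, -1) = -4*(-1)*(10 + 9*(-7))/9 = -4*(-1)*(10 - 63)/9 = -4*(-1)*(-53)/9 = -4*53/9 = -212/9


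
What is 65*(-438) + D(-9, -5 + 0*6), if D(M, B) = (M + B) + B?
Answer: -28489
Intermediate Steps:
D(M, B) = M + 2*B (D(M, B) = (B + M) + B = M + 2*B)
65*(-438) + D(-9, -5 + 0*6) = 65*(-438) + (-9 + 2*(-5 + 0*6)) = -28470 + (-9 + 2*(-5 + 0)) = -28470 + (-9 + 2*(-5)) = -28470 + (-9 - 10) = -28470 - 19 = -28489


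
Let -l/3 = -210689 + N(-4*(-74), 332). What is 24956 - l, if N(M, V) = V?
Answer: -606115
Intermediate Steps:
l = 631071 (l = -3*(-210689 + 332) = -3*(-210357) = 631071)
24956 - l = 24956 - 1*631071 = 24956 - 631071 = -606115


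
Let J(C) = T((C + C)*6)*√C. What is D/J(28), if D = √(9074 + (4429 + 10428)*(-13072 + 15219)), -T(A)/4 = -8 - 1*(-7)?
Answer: √223349371/56 ≈ 266.87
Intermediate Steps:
T(A) = 4 (T(A) = -4*(-8 - 1*(-7)) = -4*(-8 + 7) = -4*(-1) = 4)
J(C) = 4*√C
D = √31907053 (D = √(9074 + 14857*2147) = √(9074 + 31897979) = √31907053 ≈ 5648.6)
D/J(28) = √31907053/((4*√28)) = √31907053/((4*(2*√7))) = √31907053/((8*√7)) = √31907053*(√7/56) = √223349371/56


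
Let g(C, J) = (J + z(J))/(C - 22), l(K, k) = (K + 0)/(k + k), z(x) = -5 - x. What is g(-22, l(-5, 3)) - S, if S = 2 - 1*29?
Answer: 1193/44 ≈ 27.114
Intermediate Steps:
l(K, k) = K/(2*k) (l(K, k) = K/((2*k)) = K*(1/(2*k)) = K/(2*k))
g(C, J) = -5/(-22 + C) (g(C, J) = (J + (-5 - J))/(C - 22) = -5/(-22 + C))
S = -27 (S = 2 - 29 = -27)
g(-22, l(-5, 3)) - S = -5/(-22 - 22) - 1*(-27) = -5/(-44) + 27 = -5*(-1/44) + 27 = 5/44 + 27 = 1193/44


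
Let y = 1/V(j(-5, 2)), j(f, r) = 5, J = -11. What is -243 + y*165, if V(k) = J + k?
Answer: -541/2 ≈ -270.50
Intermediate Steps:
V(k) = -11 + k
y = -⅙ (y = 1/(-11 + 5) = 1/(-6) = -⅙ ≈ -0.16667)
-243 + y*165 = -243 - ⅙*165 = -243 - 55/2 = -541/2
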